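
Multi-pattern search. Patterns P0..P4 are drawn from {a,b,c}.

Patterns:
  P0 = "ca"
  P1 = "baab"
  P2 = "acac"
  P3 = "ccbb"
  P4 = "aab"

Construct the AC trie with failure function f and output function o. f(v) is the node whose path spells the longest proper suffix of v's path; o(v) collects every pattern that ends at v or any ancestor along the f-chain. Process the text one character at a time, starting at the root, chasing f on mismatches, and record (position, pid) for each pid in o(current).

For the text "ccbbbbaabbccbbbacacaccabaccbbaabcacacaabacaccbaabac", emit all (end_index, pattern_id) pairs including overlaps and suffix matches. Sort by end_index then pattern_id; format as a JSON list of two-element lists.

Build automaton:
Trie nodes:
  0='ε' goto a→7 b→3 c→1
  1='c' goto a→2 c→11
  2='ca' goto ·  ←P0
  3='b' goto a→4
  4='ba' goto a→5
  5='baa' goto b→6
  6='baab' goto ·  ←P1
  7='a' goto a→14 c→8
  8='ac' goto a→9
  9='aca' goto c→10
  10='acac' goto ·  ←P2
  11='cc' goto b→12
  12='ccb' goto b→13
  13='ccbb' goto ·  ←P3
  14='aa' goto b→15
  15='aab' goto ·  ←P4

Failure links (BFS by depth):
  n1('c'): parent n0 fail=0; on 'c' 0 → fail=0;  out ∅∪∅=∅
  n3('b'): parent n0 fail=0; on 'b' 0 → fail=0;  out ∅∪∅=∅
  n7('a'): parent n0 fail=0; on 'a' 0 → fail=0;  out ∅∪∅=∅
  n2('ca'): parent n1 fail=0; on 'a' 0 → fail=7;  out {0}∪∅={0}
  n4('ba'): parent n3 fail=0; on 'a' 0 → fail=7;  out ∅∪∅=∅
  n8('ac'): parent n7 fail=0; on 'c' 0 → fail=1;  out ∅∪∅=∅
  n11('cc'): parent n1 fail=0; on 'c' 0 → fail=1;  out ∅∪∅=∅
  n14('aa'): parent n7 fail=0; on 'a' 0 → fail=7;  out ∅∪∅=∅
  n5('baa'): parent n4 fail=7; on 'a' 7 → fail=14;  out ∅∪∅=∅
  n9('aca'): parent n8 fail=1; on 'a' 1 → fail=2;  out ∅∪{0}={0}
  n12('ccb'): parent n11 fail=1; on 'b' 1→0 → fail=3;  out ∅∪∅=∅
  n15('aab'): parent n14 fail=7; on 'b' 7→0 → fail=3;  out {4}∪∅={4}
  n6('baab'): parent n5 fail=14; on 'b' 14 → fail=15;  out {1}∪{4}={1,4}
  n10('acac'): parent n9 fail=2; on 'c' 2→7 → fail=8;  out {2}∪∅={2}
  n13('ccbb'): parent n12 fail=3; on 'b' 3→0 → fail=3;  out {3}∪∅={3}

Scan:
i=0 'c': node 0→1
i=1 'c': node 1→11
i=2 'b': node 11→12
i=3 'b': node 12→13  ** P3@[0:3]
i=4 'b': node 13→3 (fail-walked)
i=5 'b': node 3→3 (fail-walked)
i=6 'a': node 3→4
i=7 'a': node 4→5
i=8 'b': node 5→6  ** P1@[5:8],P4@[6:8]
i=9 'b': node 6→3 (fail-walked)
i=10 'c': node 3→1 (fail-walked)
i=11 'c': node 1→11
i=12 'b': node 11→12
i=13 'b': node 12→13  ** P3@[10:13]
i=14 'b': node 13→3 (fail-walked)
i=15 'a': node 3→4
i=16 'c': node 4→8 (fail-walked)
i=17 'a': node 8→9  ** P0@[16:17]
i=18 'c': node 9→10  ** P2@[15:18]
i=19 'a': node 10→9 (fail-walked)  ** P0@[18:19]
i=20 'c': node 9→10  ** P2@[17:20]
i=21 'c': node 10→11 (fail-walked)
i=22 'a': node 11→2 (fail-walked)  ** P0@[21:22]
i=23 'b': node 2→3 (fail-walked)
i=24 'a': node 3→4
i=25 'c': node 4→8 (fail-walked)
i=26 'c': node 8→11 (fail-walked)
i=27 'b': node 11→12
i=28 'b': node 12→13  ** P3@[25:28]
i=29 'a': node 13→4 (fail-walked)
i=30 'a': node 4→5
i=31 'b': node 5→6  ** P1@[28:31],P4@[29:31]
i=32 'c': node 6→1 (fail-walked)
i=33 'a': node 1→2  ** P0@[32:33]
i=34 'c': node 2→8 (fail-walked)
i=35 'a': node 8→9  ** P0@[34:35]
i=36 'c': node 9→10  ** P2@[33:36]
i=37 'a': node 10→9 (fail-walked)  ** P0@[36:37]
i=38 'a': node 9→14 (fail-walked)
i=39 'b': node 14→15  ** P4@[37:39]
i=40 'a': node 15→4 (fail-walked)
i=41 'c': node 4→8 (fail-walked)
i=42 'a': node 8→9  ** P0@[41:42]
i=43 'c': node 9→10  ** P2@[40:43]
i=44 'c': node 10→11 (fail-walked)
i=45 'b': node 11→12
i=46 'a': node 12→4 (fail-walked)
i=47 'a': node 4→5
i=48 'b': node 5→6  ** P1@[45:48],P4@[46:48]
i=49 'a': node 6→4 (fail-walked)
i=50 'c': node 4→8 (fail-walked)

All matches (sorted): [[3,3],[8,1],[8,4],[13,3],[17,0],[18,2],[19,0],[20,2],[22,0],[28,3],[31,1],[31,4],[33,0],[35,0],[36,2],[37,0],[39,4],[42,0],[43,2],[48,1],[48,4]]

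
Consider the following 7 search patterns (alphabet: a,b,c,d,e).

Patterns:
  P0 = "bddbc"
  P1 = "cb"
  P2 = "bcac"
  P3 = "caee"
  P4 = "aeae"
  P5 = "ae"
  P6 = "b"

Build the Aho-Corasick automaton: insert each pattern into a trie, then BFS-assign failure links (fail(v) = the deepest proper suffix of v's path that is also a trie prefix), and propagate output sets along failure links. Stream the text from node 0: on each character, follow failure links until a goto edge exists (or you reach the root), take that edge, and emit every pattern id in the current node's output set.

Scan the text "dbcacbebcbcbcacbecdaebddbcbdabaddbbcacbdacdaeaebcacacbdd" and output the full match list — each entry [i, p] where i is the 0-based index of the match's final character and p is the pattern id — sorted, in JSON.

Build:
Trie nodes:
  0='ε' goto a→14 b→1 c→6
  1='b' goto c→8 d→2  ←P6
  2='bd' goto d→3
  3='bdd' goto b→4
  4='bddb' goto c→5
  5='bddbc' goto ·  ←P0
  6='c' goto a→11 b→7
  7='cb' goto ·  ←P1
  8='bc' goto a→9
  9='bca' goto c→10
  10='bcac' goto ·  ←P2
  11='ca' goto e→12
  12='cae' goto e→13
  13='caee' goto ·  ←P3
  14='a' goto e→15
  15='ae' goto a→16  ←P5
  16='aea' goto e→17
  17='aeae' goto ·  ←P4

BFS fail/out derivation:
  fail(1) 'b': from fail(0)=0 chase 'b': 0 ⇒ 0;  out={6}∪out(0)={6}
  fail(6) 'c': from fail(0)=0 chase 'c': 0 ⇒ 0;  out=∅∪out(0)=∅
  fail(14) 'a': from fail(0)=0 chase 'a': 0 ⇒ 0;  out=∅∪out(0)=∅
  fail(2) 'bd': from fail(1)=0 chase 'd': 0 ⇒ 0;  out=∅∪out(0)=∅
  fail(7) 'cb': from fail(6)=0 chase 'b': 0 ⇒ 1;  out={1}∪out(1)={1,6}
  fail(8) 'bc': from fail(1)=0 chase 'c': 0 ⇒ 6;  out=∅∪out(6)=∅
  fail(11) 'ca': from fail(6)=0 chase 'a': 0 ⇒ 14;  out=∅∪out(14)=∅
  fail(15) 'ae': from fail(14)=0 chase 'e': 0 ⇒ 0;  out={5}∪out(0)={5}
  fail(3) 'bdd': from fail(2)=0 chase 'd': 0 ⇒ 0;  out=∅∪out(0)=∅
  fail(9) 'bca': from fail(8)=6 chase 'a': 6 ⇒ 11;  out=∅∪out(11)=∅
  fail(12) 'cae': from fail(11)=14 chase 'e': 14 ⇒ 15;  out=∅∪out(15)={5}
  fail(16) 'aea': from fail(15)=0 chase 'a': 0 ⇒ 14;  out=∅∪out(14)=∅
  fail(4) 'bddb': from fail(3)=0 chase 'b': 0 ⇒ 1;  out=∅∪out(1)={6}
  fail(10) 'bcac': from fail(9)=11 chase 'c': 11→14→0 ⇒ 6;  out={2}∪out(6)={2}
  fail(13) 'caee': from fail(12)=15 chase 'e': 15→0 ⇒ 0;  out={3}∪out(0)={3}
  fail(17) 'aeae': from fail(16)=14 chase 'e': 14 ⇒ 15;  out={4}∪out(15)={4,5}
  fail(5) 'bddbc': from fail(4)=1 chase 'c': 1 ⇒ 8;  out={0}∪out(8)={0}

Scan:
i=0 'd': node 0→0
i=1 'b': node 0→1  ** P6@[1:1]
i=2 'c': node 1→8
i=3 'a': node 8→9
i=4 'c': node 9→10  ** P2@[1:4]
i=5 'b': node 10→7 (fail-walked)  ** P1@[4:5],P6@[5:5]
i=6 'e': node 7→0 (fail-walked)
i=7 'b': node 0→1  ** P6@[7:7]
i=8 'c': node 1→8
i=9 'b': node 8→7 (fail-walked)  ** P1@[8:9],P6@[9:9]
i=10 'c': node 7→8 (fail-walked)
i=11 'b': node 8→7 (fail-walked)  ** P1@[10:11],P6@[11:11]
i=12 'c': node 7→8 (fail-walked)
i=13 'a': node 8→9
i=14 'c': node 9→10  ** P2@[11:14]
i=15 'b': node 10→7 (fail-walked)  ** P1@[14:15],P6@[15:15]
i=16 'e': node 7→0 (fail-walked)
i=17 'c': node 0→6
i=18 'd': node 6→0 (fail-walked)
i=19 'a': node 0→14
i=20 'e': node 14→15  ** P5@[19:20]
i=21 'b': node 15→1 (fail-walked)  ** P6@[21:21]
i=22 'd': node 1→2
i=23 'd': node 2→3
i=24 'b': node 3→4  ** P6@[24:24]
i=25 'c': node 4→5  ** P0@[21:25]
i=26 'b': node 5→7 (fail-walked)  ** P1@[25:26],P6@[26:26]
i=27 'd': node 7→2 (fail-walked)
i=28 'a': node 2→14 (fail-walked)
i=29 'b': node 14→1 (fail-walked)  ** P6@[29:29]
i=30 'a': node 1→14 (fail-walked)
i=31 'd': node 14→0 (fail-walked)
i=32 'd': node 0→0
i=33 'b': node 0→1  ** P6@[33:33]
i=34 'b': node 1→1 (fail-walked)  ** P6@[34:34]
i=35 'c': node 1→8
i=36 'a': node 8→9
i=37 'c': node 9→10  ** P2@[34:37]
i=38 'b': node 10→7 (fail-walked)  ** P1@[37:38],P6@[38:38]
i=39 'd': node 7→2 (fail-walked)
i=40 'a': node 2→14 (fail-walked)
i=41 'c': node 14→6 (fail-walked)
i=42 'd': node 6→0 (fail-walked)
i=43 'a': node 0→14
i=44 'e': node 14→15  ** P5@[43:44]
i=45 'a': node 15→16
i=46 'e': node 16→17  ** P4@[43:46],P5@[45:46]
i=47 'b': node 17→1 (fail-walked)  ** P6@[47:47]
i=48 'c': node 1→8
i=49 'a': node 8→9
i=50 'c': node 9→10  ** P2@[47:50]
i=51 'a': node 10→11 (fail-walked)
i=52 'c': node 11→6 (fail-walked)
i=53 'b': node 6→7  ** P1@[52:53],P6@[53:53]
i=54 'd': node 7→2 (fail-walked)
i=55 'd': node 2→3

Result: [[1,6],[4,2],[5,1],[5,6],[7,6],[9,1],[9,6],[11,1],[11,6],[14,2],[15,1],[15,6],[20,5],[21,6],[24,6],[25,0],[26,1],[26,6],[29,6],[33,6],[34,6],[37,2],[38,1],[38,6],[44,5],[46,4],[46,5],[47,6],[50,2],[53,1],[53,6]]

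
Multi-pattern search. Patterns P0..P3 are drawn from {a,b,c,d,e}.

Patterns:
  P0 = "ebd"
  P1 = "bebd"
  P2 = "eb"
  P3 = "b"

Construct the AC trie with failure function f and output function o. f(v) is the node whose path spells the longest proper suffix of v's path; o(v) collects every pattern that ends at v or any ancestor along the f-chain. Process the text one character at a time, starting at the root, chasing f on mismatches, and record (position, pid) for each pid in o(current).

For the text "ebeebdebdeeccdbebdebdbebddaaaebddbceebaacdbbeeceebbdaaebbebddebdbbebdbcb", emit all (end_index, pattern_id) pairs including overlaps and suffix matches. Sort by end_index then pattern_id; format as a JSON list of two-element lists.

Build:
Trie (insert patterns):
  0='ε' goto b→4 e→1
  1='e' goto b→2
  2='eb' goto d→3  [P2 ends]
  3='ebd' goto ·  [P0 ends]
  4='b' goto e→5  [P3 ends]
  5='be' goto b→6
  6='beb' goto d→7
  7='bebd' goto ·  [P1 ends]

BFS fail/out derivation:
  fail(1) 'e': from fail(0)=0 chase 'e': 0 ⇒ 0;  out=∅∪out(0)=∅
  fail(4) 'b': from fail(0)=0 chase 'b': 0 ⇒ 0;  out={3}∪out(0)={3}
  fail(2) 'eb': from fail(1)=0 chase 'b': 0 ⇒ 4;  out={2}∪out(4)={2,3}
  fail(5) 'be': from fail(4)=0 chase 'e': 0 ⇒ 1;  out=∅∪out(1)=∅
  fail(3) 'ebd': from fail(2)=4 chase 'd': 4→0 ⇒ 0;  out={0}∪out(0)={0}
  fail(6) 'beb': from fail(5)=1 chase 'b': 1 ⇒ 2;  out=∅∪out(2)={2,3}
  fail(7) 'bebd': from fail(6)=2 chase 'd': 2 ⇒ 3;  out={1}∪out(3)={0,1}

Text stream:
[0] read 'e'  n0⇒n1
[1] read 'b'  n1⇒n2  → match P2@[0:1],P3@[1:1]
[2] read 'e'  n2⇒n5 (fail-walked)
[3] read 'e'  n5⇒n1 (fail-walked)
[4] read 'b'  n1⇒n2  → match P2@[3:4],P3@[4:4]
[5] read 'd'  n2⇒n3  → match P0@[3:5]
[6] read 'e'  n3⇒n1 (fail-walked)
[7] read 'b'  n1⇒n2  → match P2@[6:7],P3@[7:7]
[8] read 'd'  n2⇒n3  → match P0@[6:8]
[9] read 'e'  n3⇒n1 (fail-walked)
[10] read 'e'  n1⇒n1 (fail-walked)
[11] read 'c'  n1⇒n0 (fail-walked)
[12] read 'c'  n0⇒n0
[13] read 'd'  n0⇒n0
[14] read 'b'  n0⇒n4  → match P3@[14:14]
[15] read 'e'  n4⇒n5
[16] read 'b'  n5⇒n6  → match P2@[15:16],P3@[16:16]
[17] read 'd'  n6⇒n7  → match P0@[15:17],P1@[14:17]
[18] read 'e'  n7⇒n1 (fail-walked)
[19] read 'b'  n1⇒n2  → match P2@[18:19],P3@[19:19]
[20] read 'd'  n2⇒n3  → match P0@[18:20]
[21] read 'b'  n3⇒n4 (fail-walked)  → match P3@[21:21]
[22] read 'e'  n4⇒n5
[23] read 'b'  n5⇒n6  → match P2@[22:23],P3@[23:23]
[24] read 'd'  n6⇒n7  → match P0@[22:24],P1@[21:24]
[25] read 'd'  n7⇒n0 (fail-walked)
[26] read 'a'  n0⇒n0
[27] read 'a'  n0⇒n0
[28] read 'a'  n0⇒n0
[29] read 'e'  n0⇒n1
[30] read 'b'  n1⇒n2  → match P2@[29:30],P3@[30:30]
[31] read 'd'  n2⇒n3  → match P0@[29:31]
[32] read 'd'  n3⇒n0 (fail-walked)
[33] read 'b'  n0⇒n4  → match P3@[33:33]
[34] read 'c'  n4⇒n0 (fail-walked)
[35] read 'e'  n0⇒n1
[36] read 'e'  n1⇒n1 (fail-walked)
[37] read 'b'  n1⇒n2  → match P2@[36:37],P3@[37:37]
[38] read 'a'  n2⇒n0 (fail-walked)
[39] read 'a'  n0⇒n0
[40] read 'c'  n0⇒n0
[41] read 'd'  n0⇒n0
[42] read 'b'  n0⇒n4  → match P3@[42:42]
[43] read 'b'  n4⇒n4 (fail-walked)  → match P3@[43:43]
[44] read 'e'  n4⇒n5
[45] read 'e'  n5⇒n1 (fail-walked)
[46] read 'c'  n1⇒n0 (fail-walked)
[47] read 'e'  n0⇒n1
[48] read 'e'  n1⇒n1 (fail-walked)
[49] read 'b'  n1⇒n2  → match P2@[48:49],P3@[49:49]
[50] read 'b'  n2⇒n4 (fail-walked)  → match P3@[50:50]
[51] read 'd'  n4⇒n0 (fail-walked)
[52] read 'a'  n0⇒n0
[53] read 'a'  n0⇒n0
[54] read 'e'  n0⇒n1
[55] read 'b'  n1⇒n2  → match P2@[54:55],P3@[55:55]
[56] read 'b'  n2⇒n4 (fail-walked)  → match P3@[56:56]
[57] read 'e'  n4⇒n5
[58] read 'b'  n5⇒n6  → match P2@[57:58],P3@[58:58]
[59] read 'd'  n6⇒n7  → match P0@[57:59],P1@[56:59]
[60] read 'd'  n7⇒n0 (fail-walked)
[61] read 'e'  n0⇒n1
[62] read 'b'  n1⇒n2  → match P2@[61:62],P3@[62:62]
[63] read 'd'  n2⇒n3  → match P0@[61:63]
[64] read 'b'  n3⇒n4 (fail-walked)  → match P3@[64:64]
[65] read 'b'  n4⇒n4 (fail-walked)  → match P3@[65:65]
[66] read 'e'  n4⇒n5
[67] read 'b'  n5⇒n6  → match P2@[66:67],P3@[67:67]
[68] read 'd'  n6⇒n7  → match P0@[66:68],P1@[65:68]
[69] read 'b'  n7⇒n4 (fail-walked)  → match P3@[69:69]
[70] read 'c'  n4⇒n0 (fail-walked)
[71] read 'b'  n0⇒n4  → match P3@[71:71]

All matches (sorted): [[1,2],[1,3],[4,2],[4,3],[5,0],[7,2],[7,3],[8,0],[14,3],[16,2],[16,3],[17,0],[17,1],[19,2],[19,3],[20,0],[21,3],[23,2],[23,3],[24,0],[24,1],[30,2],[30,3],[31,0],[33,3],[37,2],[37,3],[42,3],[43,3],[49,2],[49,3],[50,3],[55,2],[55,3],[56,3],[58,2],[58,3],[59,0],[59,1],[62,2],[62,3],[63,0],[64,3],[65,3],[67,2],[67,3],[68,0],[68,1],[69,3],[71,3]]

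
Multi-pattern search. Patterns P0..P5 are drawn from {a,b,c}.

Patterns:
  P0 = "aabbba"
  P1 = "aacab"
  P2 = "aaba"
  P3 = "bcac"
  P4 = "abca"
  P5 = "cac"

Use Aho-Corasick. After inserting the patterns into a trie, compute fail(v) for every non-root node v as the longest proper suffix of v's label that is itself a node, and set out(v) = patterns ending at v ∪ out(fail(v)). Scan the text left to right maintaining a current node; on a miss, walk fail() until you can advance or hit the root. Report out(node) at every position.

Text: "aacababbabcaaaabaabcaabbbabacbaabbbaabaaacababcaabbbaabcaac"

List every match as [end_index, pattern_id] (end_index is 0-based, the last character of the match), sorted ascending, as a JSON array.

Build automaton:
Trie (insert patterns):
  0='ε' goto a→1 b→11 c→18
  1='a' goto a→2 b→15
  2='aa' goto b→3 c→7
  3='aab' goto a→10 b→4
  4='aabb' goto b→5
  5='aabbb' goto a→6
  6='aabbba' goto ·  ←P0
  7='aac' goto a→8
  8='aaca' goto b→9
  9='aacab' goto ·  ←P1
  10='aaba' goto ·  ←P2
  11='b' goto c→12
  12='bc' goto a→13
  13='bca' goto c→14
  14='bcac' goto ·  ←P3
  15='ab' goto c→16
  16='abc' goto a→17
  17='abca' goto ·  ←P4
  18='c' goto a→19
  19='ca' goto c→20
  20='cac' goto ·  ←P5

Failure links (BFS by depth):
  fail(1) 'a': from fail(0)=0 chase 'a': 0 ⇒ 0;  out=∅∪out(0)=∅
  fail(11) 'b': from fail(0)=0 chase 'b': 0 ⇒ 0;  out=∅∪out(0)=∅
  fail(18) 'c': from fail(0)=0 chase 'c': 0 ⇒ 0;  out=∅∪out(0)=∅
  fail(2) 'aa': from fail(1)=0 chase 'a': 0 ⇒ 1;  out=∅∪out(1)=∅
  fail(12) 'bc': from fail(11)=0 chase 'c': 0 ⇒ 18;  out=∅∪out(18)=∅
  fail(15) 'ab': from fail(1)=0 chase 'b': 0 ⇒ 11;  out=∅∪out(11)=∅
  fail(19) 'ca': from fail(18)=0 chase 'a': 0 ⇒ 1;  out=∅∪out(1)=∅
  fail(3) 'aab': from fail(2)=1 chase 'b': 1 ⇒ 15;  out=∅∪out(15)=∅
  fail(7) 'aac': from fail(2)=1 chase 'c': 1→0 ⇒ 18;  out=∅∪out(18)=∅
  fail(13) 'bca': from fail(12)=18 chase 'a': 18 ⇒ 19;  out=∅∪out(19)=∅
  fail(16) 'abc': from fail(15)=11 chase 'c': 11 ⇒ 12;  out=∅∪out(12)=∅
  fail(20) 'cac': from fail(19)=1 chase 'c': 1→0 ⇒ 18;  out={5}∪out(18)={5}
  fail(4) 'aabb': from fail(3)=15 chase 'b': 15→11→0 ⇒ 11;  out=∅∪out(11)=∅
  fail(8) 'aaca': from fail(7)=18 chase 'a': 18 ⇒ 19;  out=∅∪out(19)=∅
  fail(10) 'aaba': from fail(3)=15 chase 'a': 15→11→0 ⇒ 1;  out={2}∪out(1)={2}
  fail(14) 'bcac': from fail(13)=19 chase 'c': 19 ⇒ 20;  out={3}∪out(20)={3,5}
  fail(17) 'abca': from fail(16)=12 chase 'a': 12 ⇒ 13;  out={4}∪out(13)={4}
  fail(5) 'aabbb': from fail(4)=11 chase 'b': 11→0 ⇒ 11;  out=∅∪out(11)=∅
  fail(9) 'aacab': from fail(8)=19 chase 'b': 19→1 ⇒ 15;  out={1}∪out(15)={1}
  fail(6) 'aabbba': from fail(5)=11 chase 'a': 11→0 ⇒ 1;  out={0}∪out(1)={0}

Run:
pos 0 'a': at 1
pos 1 'a': at 2
pos 2 'c': at 7
pos 3 'a': at 8
pos 4 'b': at 9  → match P1@[0:4]
pos 5 'a': at 1 (fail-walked)
pos 6 'b': at 15
pos 7 'b': at 11 (fail-walked)
pos 8 'a': at 1 (fail-walked)
pos 9 'b': at 15
pos 10 'c': at 16
pos 11 'a': at 17  → match P4@[8:11]
pos 12 'a': at 2 (fail-walked)
pos 13 'a': at 2 (fail-walked)
pos 14 'a': at 2 (fail-walked)
pos 15 'b': at 3
pos 16 'a': at 10  → match P2@[13:16]
pos 17 'a': at 2 (fail-walked)
pos 18 'b': at 3
pos 19 'c': at 16 (fail-walked)
pos 20 'a': at 17  → match P4@[17:20]
pos 21 'a': at 2 (fail-walked)
pos 22 'b': at 3
pos 23 'b': at 4
pos 24 'b': at 5
pos 25 'a': at 6  → match P0@[20:25]
pos 26 'b': at 15 (fail-walked)
pos 27 'a': at 1 (fail-walked)
pos 28 'c': at 18 (fail-walked)
pos 29 'b': at 11 (fail-walked)
pos 30 'a': at 1 (fail-walked)
pos 31 'a': at 2
pos 32 'b': at 3
pos 33 'b': at 4
pos 34 'b': at 5
pos 35 'a': at 6  → match P0@[30:35]
pos 36 'a': at 2 (fail-walked)
pos 37 'b': at 3
pos 38 'a': at 10  → match P2@[35:38]
pos 39 'a': at 2 (fail-walked)
pos 40 'a': at 2 (fail-walked)
pos 41 'c': at 7
pos 42 'a': at 8
pos 43 'b': at 9  → match P1@[39:43]
pos 44 'a': at 1 (fail-walked)
pos 45 'b': at 15
pos 46 'c': at 16
pos 47 'a': at 17  → match P4@[44:47]
pos 48 'a': at 2 (fail-walked)
pos 49 'b': at 3
pos 50 'b': at 4
pos 51 'b': at 5
pos 52 'a': at 6  → match P0@[47:52]
pos 53 'a': at 2 (fail-walked)
pos 54 'b': at 3
pos 55 'c': at 16 (fail-walked)
pos 56 'a': at 17  → match P4@[53:56]
pos 57 'a': at 2 (fail-walked)
pos 58 'c': at 7

All matches (sorted): [[4,1],[11,4],[16,2],[20,4],[25,0],[35,0],[38,2],[43,1],[47,4],[52,0],[56,4]]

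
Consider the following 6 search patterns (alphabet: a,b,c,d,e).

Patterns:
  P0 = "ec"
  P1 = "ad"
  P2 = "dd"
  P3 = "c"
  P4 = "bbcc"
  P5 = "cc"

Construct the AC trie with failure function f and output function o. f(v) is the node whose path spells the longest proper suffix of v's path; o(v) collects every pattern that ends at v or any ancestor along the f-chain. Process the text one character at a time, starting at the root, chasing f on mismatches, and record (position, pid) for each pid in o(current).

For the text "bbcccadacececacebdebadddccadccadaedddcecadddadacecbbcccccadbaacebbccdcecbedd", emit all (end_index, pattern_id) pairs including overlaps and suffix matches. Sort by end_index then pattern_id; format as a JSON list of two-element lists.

Construct AC machine:
Trie nodes:
  n0 'ε': a→3 b→8 c→7 d→5 e→1
  n1 'e': c→2
  n2 'ec': ·  [P0 ends]
  n3 'a': d→4
  n4 'ad': ·  [P1 ends]
  n5 'd': d→6
  n6 'dd': ·  [P2 ends]
  n7 'c': c→12  [P3 ends]
  n8 'b': b→9
  n9 'bb': c→10
  n10 'bbc': c→11
  n11 'bbcc': ·  [P4 ends]
  n12 'cc': ·  [P5 ends]

Failure links (BFS by depth):
  fail(1) 'e': from fail(0)=0 chase 'e': 0 ⇒ 0;  out=∅∪out(0)=∅
  fail(3) 'a': from fail(0)=0 chase 'a': 0 ⇒ 0;  out=∅∪out(0)=∅
  fail(5) 'd': from fail(0)=0 chase 'd': 0 ⇒ 0;  out=∅∪out(0)=∅
  fail(7) 'c': from fail(0)=0 chase 'c': 0 ⇒ 0;  out={3}∪out(0)={3}
  fail(8) 'b': from fail(0)=0 chase 'b': 0 ⇒ 0;  out=∅∪out(0)=∅
  fail(2) 'ec': from fail(1)=0 chase 'c': 0 ⇒ 7;  out={0}∪out(7)={0,3}
  fail(4) 'ad': from fail(3)=0 chase 'd': 0 ⇒ 5;  out={1}∪out(5)={1}
  fail(6) 'dd': from fail(5)=0 chase 'd': 0 ⇒ 5;  out={2}∪out(5)={2}
  fail(9) 'bb': from fail(8)=0 chase 'b': 0 ⇒ 8;  out=∅∪out(8)=∅
  fail(12) 'cc': from fail(7)=0 chase 'c': 0 ⇒ 7;  out={5}∪out(7)={3,5}
  fail(10) 'bbc': from fail(9)=8 chase 'c': 8→0 ⇒ 7;  out=∅∪out(7)={3}
  fail(11) 'bbcc': from fail(10)=7 chase 'c': 7 ⇒ 12;  out={4}∪out(12)={3,4,5}

Text stream:
pos 0 'b': at 8
pos 1 'b': at 9
pos 2 'c': at 10  → match P3@[2:2]
pos 3 'c': at 11  → match P3@[3:3],P4@[0:3],P5@[2:3]
pos 4 'c': at 12 ·f  → match P3@[4:4],P5@[3:4]
pos 5 'a': at 3 ·f
pos 6 'd': at 4  → match P1@[5:6]
pos 7 'a': at 3 ·f
pos 8 'c': at 7 ·f  → match P3@[8:8]
pos 9 'e': at 1 ·f
pos 10 'c': at 2  → match P0@[9:10],P3@[10:10]
pos 11 'e': at 1 ·f
pos 12 'c': at 2  → match P0@[11:12],P3@[12:12]
pos 13 'a': at 3 ·f
pos 14 'c': at 7 ·f  → match P3@[14:14]
pos 15 'e': at 1 ·f
pos 16 'b': at 8 ·f
pos 17 'd': at 5 ·f
pos 18 'e': at 1 ·f
pos 19 'b': at 8 ·f
pos 20 'a': at 3 ·f
pos 21 'd': at 4  → match P1@[20:21]
pos 22 'd': at 6 ·f  → match P2@[21:22]
pos 23 'd': at 6 ·f  → match P2@[22:23]
pos 24 'c': at 7 ·f  → match P3@[24:24]
pos 25 'c': at 12  → match P3@[25:25],P5@[24:25]
pos 26 'a': at 3 ·f
pos 27 'd': at 4  → match P1@[26:27]
pos 28 'c': at 7 ·f  → match P3@[28:28]
pos 29 'c': at 12  → match P3@[29:29],P5@[28:29]
pos 30 'a': at 3 ·f
pos 31 'd': at 4  → match P1@[30:31]
pos 32 'a': at 3 ·f
pos 33 'e': at 1 ·f
pos 34 'd': at 5 ·f
pos 35 'd': at 6  → match P2@[34:35]
pos 36 'd': at 6 ·f  → match P2@[35:36]
pos 37 'c': at 7 ·f  → match P3@[37:37]
pos 38 'e': at 1 ·f
pos 39 'c': at 2  → match P0@[38:39],P3@[39:39]
pos 40 'a': at 3 ·f
pos 41 'd': at 4  → match P1@[40:41]
pos 42 'd': at 6 ·f  → match P2@[41:42]
pos 43 'd': at 6 ·f  → match P2@[42:43]
pos 44 'a': at 3 ·f
pos 45 'd': at 4  → match P1@[44:45]
pos 46 'a': at 3 ·f
pos 47 'c': at 7 ·f  → match P3@[47:47]
pos 48 'e': at 1 ·f
pos 49 'c': at 2  → match P0@[48:49],P3@[49:49]
pos 50 'b': at 8 ·f
pos 51 'b': at 9
pos 52 'c': at 10  → match P3@[52:52]
pos 53 'c': at 11  → match P3@[53:53],P4@[50:53],P5@[52:53]
pos 54 'c': at 12 ·f  → match P3@[54:54],P5@[53:54]
pos 55 'c': at 12 ·f  → match P3@[55:55],P5@[54:55]
pos 56 'c': at 12 ·f  → match P3@[56:56],P5@[55:56]
pos 57 'a': at 3 ·f
pos 58 'd': at 4  → match P1@[57:58]
pos 59 'b': at 8 ·f
pos 60 'a': at 3 ·f
pos 61 'a': at 3 ·f
pos 62 'c': at 7 ·f  → match P3@[62:62]
pos 63 'e': at 1 ·f
pos 64 'b': at 8 ·f
pos 65 'b': at 9
pos 66 'c': at 10  → match P3@[66:66]
pos 67 'c': at 11  → match P3@[67:67],P4@[64:67],P5@[66:67]
pos 68 'd': at 5 ·f
pos 69 'c': at 7 ·f  → match P3@[69:69]
pos 70 'e': at 1 ·f
pos 71 'c': at 2  → match P0@[70:71],P3@[71:71]
pos 72 'b': at 8 ·f
pos 73 'e': at 1 ·f
pos 74 'd': at 5 ·f
pos 75 'd': at 6  → match P2@[74:75]

Result: [[2,3],[3,3],[3,4],[3,5],[4,3],[4,5],[6,1],[8,3],[10,0],[10,3],[12,0],[12,3],[14,3],[21,1],[22,2],[23,2],[24,3],[25,3],[25,5],[27,1],[28,3],[29,3],[29,5],[31,1],[35,2],[36,2],[37,3],[39,0],[39,3],[41,1],[42,2],[43,2],[45,1],[47,3],[49,0],[49,3],[52,3],[53,3],[53,4],[53,5],[54,3],[54,5],[55,3],[55,5],[56,3],[56,5],[58,1],[62,3],[66,3],[67,3],[67,4],[67,5],[69,3],[71,0],[71,3],[75,2]]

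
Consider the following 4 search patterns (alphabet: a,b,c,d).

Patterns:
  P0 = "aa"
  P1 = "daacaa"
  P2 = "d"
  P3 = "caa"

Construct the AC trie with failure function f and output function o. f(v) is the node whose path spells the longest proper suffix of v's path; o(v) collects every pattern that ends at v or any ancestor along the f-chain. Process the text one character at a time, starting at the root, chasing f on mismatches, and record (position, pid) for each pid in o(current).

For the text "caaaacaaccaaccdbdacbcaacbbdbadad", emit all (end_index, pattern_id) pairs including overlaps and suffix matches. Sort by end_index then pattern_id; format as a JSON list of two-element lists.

Construct AC machine:
Trie (insert patterns):
  0='ε' goto a→1 c→9 d→3
  1='a' goto a→2
  2='aa' goto ·  ←P0
  3='d' goto a→4  ←P2
  4='da' goto a→5
  5='daa' goto c→6
  6='daac' goto a→7
  7='daaca' goto a→8
  8='daacaa' goto ·  ←P1
  9='c' goto a→10
  10='ca' goto a→11
  11='caa' goto ·  ←P3

BFS fail/out derivation:
  n1('a'): parent n0 fail=0; on 'a' 0 → fail=0;  out ∅∪∅=∅
  n3('d'): parent n0 fail=0; on 'd' 0 → fail=0;  out {2}∪∅={2}
  n9('c'): parent n0 fail=0; on 'c' 0 → fail=0;  out ∅∪∅=∅
  n2('aa'): parent n1 fail=0; on 'a' 0 → fail=1;  out {0}∪∅={0}
  n4('da'): parent n3 fail=0; on 'a' 0 → fail=1;  out ∅∪∅=∅
  n10('ca'): parent n9 fail=0; on 'a' 0 → fail=1;  out ∅∪∅=∅
  n5('daa'): parent n4 fail=1; on 'a' 1 → fail=2;  out ∅∪{0}={0}
  n11('caa'): parent n10 fail=1; on 'a' 1 → fail=2;  out {3}∪{0}={0,3}
  n6('daac'): parent n5 fail=2; on 'c' 2→1→0 → fail=9;  out ∅∪∅=∅
  n7('daaca'): parent n6 fail=9; on 'a' 9 → fail=10;  out ∅∪∅=∅
  n8('daacaa'): parent n7 fail=10; on 'a' 10 → fail=11;  out {1}∪{0,3}={0,1,3}

Scan:
[0] read 'c'  n0⇒n9
[1] read 'a'  n9⇒n10
[2] read 'a'  n10⇒n11  → match P0@[1:2],P3@[0:2]
[3] read 'a'  n11⇒n2 (fail-walked)  → match P0@[2:3]
[4] read 'a'  n2⇒n2 (fail-walked)  → match P0@[3:4]
[5] read 'c'  n2⇒n9 (fail-walked)
[6] read 'a'  n9⇒n10
[7] read 'a'  n10⇒n11  → match P0@[6:7],P3@[5:7]
[8] read 'c'  n11⇒n9 (fail-walked)
[9] read 'c'  n9⇒n9 (fail-walked)
[10] read 'a'  n9⇒n10
[11] read 'a'  n10⇒n11  → match P0@[10:11],P3@[9:11]
[12] read 'c'  n11⇒n9 (fail-walked)
[13] read 'c'  n9⇒n9 (fail-walked)
[14] read 'd'  n9⇒n3 (fail-walked)  → match P2@[14:14]
[15] read 'b'  n3⇒n0 (fail-walked)
[16] read 'd'  n0⇒n3  → match P2@[16:16]
[17] read 'a'  n3⇒n4
[18] read 'c'  n4⇒n9 (fail-walked)
[19] read 'b'  n9⇒n0 (fail-walked)
[20] read 'c'  n0⇒n9
[21] read 'a'  n9⇒n10
[22] read 'a'  n10⇒n11  → match P0@[21:22],P3@[20:22]
[23] read 'c'  n11⇒n9 (fail-walked)
[24] read 'b'  n9⇒n0 (fail-walked)
[25] read 'b'  n0⇒n0
[26] read 'd'  n0⇒n3  → match P2@[26:26]
[27] read 'b'  n3⇒n0 (fail-walked)
[28] read 'a'  n0⇒n1
[29] read 'd'  n1⇒n3 (fail-walked)  → match P2@[29:29]
[30] read 'a'  n3⇒n4
[31] read 'd'  n4⇒n3 (fail-walked)  → match P2@[31:31]

Result: [[2,0],[2,3],[3,0],[4,0],[7,0],[7,3],[11,0],[11,3],[14,2],[16,2],[22,0],[22,3],[26,2],[29,2],[31,2]]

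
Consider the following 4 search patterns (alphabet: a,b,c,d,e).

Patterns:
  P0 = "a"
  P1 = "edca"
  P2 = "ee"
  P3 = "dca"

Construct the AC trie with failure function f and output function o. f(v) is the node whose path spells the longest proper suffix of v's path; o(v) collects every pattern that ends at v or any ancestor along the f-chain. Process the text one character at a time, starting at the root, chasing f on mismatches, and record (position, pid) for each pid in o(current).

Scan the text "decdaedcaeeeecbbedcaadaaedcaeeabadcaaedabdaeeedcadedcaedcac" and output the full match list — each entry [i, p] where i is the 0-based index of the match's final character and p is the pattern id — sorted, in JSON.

Construct AC machine:
Trie nodes:
  n0 'ε': a→1 d→7 e→2
  n1 'a': ·  [P0 ends]
  n2 'e': d→3 e→6
  n3 'ed': c→4
  n4 'edc': a→5
  n5 'edca': ·  [P1 ends]
  n6 'ee': ·  [P2 ends]
  n7 'd': c→8
  n8 'dc': a→9
  n9 'dca': ·  [P3 ends]

Failure links (BFS by depth):
  n1('a'): parent n0 fail=0; on 'a' 0 → fail=0;  out {0}∪∅={0}
  n2('e'): parent n0 fail=0; on 'e' 0 → fail=0;  out ∅∪∅=∅
  n7('d'): parent n0 fail=0; on 'd' 0 → fail=0;  out ∅∪∅=∅
  n3('ed'): parent n2 fail=0; on 'd' 0 → fail=7;  out ∅∪∅=∅
  n6('ee'): parent n2 fail=0; on 'e' 0 → fail=2;  out {2}∪∅={2}
  n8('dc'): parent n7 fail=0; on 'c' 0 → fail=0;  out ∅∪∅=∅
  n4('edc'): parent n3 fail=7; on 'c' 7 → fail=8;  out ∅∪∅=∅
  n9('dca'): parent n8 fail=0; on 'a' 0 → fail=1;  out {3}∪{0}={0,3}
  n5('edca'): parent n4 fail=8; on 'a' 8 → fail=9;  out {1}∪{0,3}={0,1,3}

Run:
i=0 'd': node 0→7
i=1 'e': node 7→2 ·f
i=2 'c': node 2→0 ·f
i=3 'd': node 0→7
i=4 'a': node 7→1 ·f  emit P0@[4:4]
i=5 'e': node 1→2 ·f
i=6 'd': node 2→3
i=7 'c': node 3→4
i=8 'a': node 4→5  emit P0@[8:8],P1@[5:8],P3@[6:8]
i=9 'e': node 5→2 ·f
i=10 'e': node 2→6  emit P2@[9:10]
i=11 'e': node 6→6 ·f  emit P2@[10:11]
i=12 'e': node 6→6 ·f  emit P2@[11:12]
i=13 'c': node 6→0 ·f
i=14 'b': node 0→0
i=15 'b': node 0→0
i=16 'e': node 0→2
i=17 'd': node 2→3
i=18 'c': node 3→4
i=19 'a': node 4→5  emit P0@[19:19],P1@[16:19],P3@[17:19]
i=20 'a': node 5→1 ·f  emit P0@[20:20]
i=21 'd': node 1→7 ·f
i=22 'a': node 7→1 ·f  emit P0@[22:22]
i=23 'a': node 1→1 ·f  emit P0@[23:23]
i=24 'e': node 1→2 ·f
i=25 'd': node 2→3
i=26 'c': node 3→4
i=27 'a': node 4→5  emit P0@[27:27],P1@[24:27],P3@[25:27]
i=28 'e': node 5→2 ·f
i=29 'e': node 2→6  emit P2@[28:29]
i=30 'a': node 6→1 ·f  emit P0@[30:30]
i=31 'b': node 1→0 ·f
i=32 'a': node 0→1  emit P0@[32:32]
i=33 'd': node 1→7 ·f
i=34 'c': node 7→8
i=35 'a': node 8→9  emit P0@[35:35],P3@[33:35]
i=36 'a': node 9→1 ·f  emit P0@[36:36]
i=37 'e': node 1→2 ·f
i=38 'd': node 2→3
i=39 'a': node 3→1 ·f  emit P0@[39:39]
i=40 'b': node 1→0 ·f
i=41 'd': node 0→7
i=42 'a': node 7→1 ·f  emit P0@[42:42]
i=43 'e': node 1→2 ·f
i=44 'e': node 2→6  emit P2@[43:44]
i=45 'e': node 6→6 ·f  emit P2@[44:45]
i=46 'd': node 6→3 ·f
i=47 'c': node 3→4
i=48 'a': node 4→5  emit P0@[48:48],P1@[45:48],P3@[46:48]
i=49 'd': node 5→7 ·f
i=50 'e': node 7→2 ·f
i=51 'd': node 2→3
i=52 'c': node 3→4
i=53 'a': node 4→5  emit P0@[53:53],P1@[50:53],P3@[51:53]
i=54 'e': node 5→2 ·f
i=55 'd': node 2→3
i=56 'c': node 3→4
i=57 'a': node 4→5  emit P0@[57:57],P1@[54:57],P3@[55:57]
i=58 'c': node 5→0 ·f

Matches: [[4,0],[8,0],[8,1],[8,3],[10,2],[11,2],[12,2],[19,0],[19,1],[19,3],[20,0],[22,0],[23,0],[27,0],[27,1],[27,3],[29,2],[30,0],[32,0],[35,0],[35,3],[36,0],[39,0],[42,0],[44,2],[45,2],[48,0],[48,1],[48,3],[53,0],[53,1],[53,3],[57,0],[57,1],[57,3]]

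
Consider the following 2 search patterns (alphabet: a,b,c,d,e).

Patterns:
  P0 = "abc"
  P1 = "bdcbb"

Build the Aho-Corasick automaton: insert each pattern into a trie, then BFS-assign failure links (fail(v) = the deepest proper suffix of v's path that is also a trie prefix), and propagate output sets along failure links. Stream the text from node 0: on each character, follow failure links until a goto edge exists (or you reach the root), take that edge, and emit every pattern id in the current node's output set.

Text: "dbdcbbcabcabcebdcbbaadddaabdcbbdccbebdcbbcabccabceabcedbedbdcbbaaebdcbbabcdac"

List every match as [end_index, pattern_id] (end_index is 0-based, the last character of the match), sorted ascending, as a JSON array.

Build:
Trie (insert patterns):
  n0 'ε': a→1 b→4
  n1 'a': b→2
  n2 'ab': c→3
  n3 'abc': ·  ←P0
  n4 'b': d→5
  n5 'bd': c→6
  n6 'bdc': b→7
  n7 'bdcb': b→8
  n8 'bdcbb': ·  ←P1

Failure links (BFS by depth):
  fail(1) 'a': from fail(0)=0 chase 'a': 0 ⇒ 0;  out=∅∪out(0)=∅
  fail(4) 'b': from fail(0)=0 chase 'b': 0 ⇒ 0;  out=∅∪out(0)=∅
  fail(2) 'ab': from fail(1)=0 chase 'b': 0 ⇒ 4;  out=∅∪out(4)=∅
  fail(5) 'bd': from fail(4)=0 chase 'd': 0 ⇒ 0;  out=∅∪out(0)=∅
  fail(3) 'abc': from fail(2)=4 chase 'c': 4→0 ⇒ 0;  out={0}∪out(0)={0}
  fail(6) 'bdc': from fail(5)=0 chase 'c': 0 ⇒ 0;  out=∅∪out(0)=∅
  fail(7) 'bdcb': from fail(6)=0 chase 'b': 0 ⇒ 4;  out=∅∪out(4)=∅
  fail(8) 'bdcbb': from fail(7)=4 chase 'b': 4→0 ⇒ 4;  out={1}∪out(4)={1}

Run:
pos 0 'd': at 0
pos 1 'b': at 4
pos 2 'd': at 5
pos 3 'c': at 6
pos 4 'b': at 7
pos 5 'b': at 8  emit P1@[1:5]
pos 6 'c': at 0 (via fail)
pos 7 'a': at 1
pos 8 'b': at 2
pos 9 'c': at 3  emit P0@[7:9]
pos 10 'a': at 1 (via fail)
pos 11 'b': at 2
pos 12 'c': at 3  emit P0@[10:12]
pos 13 'e': at 0 (via fail)
pos 14 'b': at 4
pos 15 'd': at 5
pos 16 'c': at 6
pos 17 'b': at 7
pos 18 'b': at 8  emit P1@[14:18]
pos 19 'a': at 1 (via fail)
pos 20 'a': at 1 (via fail)
pos 21 'd': at 0 (via fail)
pos 22 'd': at 0
pos 23 'd': at 0
pos 24 'a': at 1
pos 25 'a': at 1 (via fail)
pos 26 'b': at 2
pos 27 'd': at 5 (via fail)
pos 28 'c': at 6
pos 29 'b': at 7
pos 30 'b': at 8  emit P1@[26:30]
pos 31 'd': at 5 (via fail)
pos 32 'c': at 6
pos 33 'c': at 0 (via fail)
pos 34 'b': at 4
pos 35 'e': at 0 (via fail)
pos 36 'b': at 4
pos 37 'd': at 5
pos 38 'c': at 6
pos 39 'b': at 7
pos 40 'b': at 8  emit P1@[36:40]
pos 41 'c': at 0 (via fail)
pos 42 'a': at 1
pos 43 'b': at 2
pos 44 'c': at 3  emit P0@[42:44]
pos 45 'c': at 0 (via fail)
pos 46 'a': at 1
pos 47 'b': at 2
pos 48 'c': at 3  emit P0@[46:48]
pos 49 'e': at 0 (via fail)
pos 50 'a': at 1
pos 51 'b': at 2
pos 52 'c': at 3  emit P0@[50:52]
pos 53 'e': at 0 (via fail)
pos 54 'd': at 0
pos 55 'b': at 4
pos 56 'e': at 0 (via fail)
pos 57 'd': at 0
pos 58 'b': at 4
pos 59 'd': at 5
pos 60 'c': at 6
pos 61 'b': at 7
pos 62 'b': at 8  emit P1@[58:62]
pos 63 'a': at 1 (via fail)
pos 64 'a': at 1 (via fail)
pos 65 'e': at 0 (via fail)
pos 66 'b': at 4
pos 67 'd': at 5
pos 68 'c': at 6
pos 69 'b': at 7
pos 70 'b': at 8  emit P1@[66:70]
pos 71 'a': at 1 (via fail)
pos 72 'b': at 2
pos 73 'c': at 3  emit P0@[71:73]
pos 74 'd': at 0 (via fail)
pos 75 'a': at 1
pos 76 'c': at 0 (via fail)

Result: [[5,1],[9,0],[12,0],[18,1],[30,1],[40,1],[44,0],[48,0],[52,0],[62,1],[70,1],[73,0]]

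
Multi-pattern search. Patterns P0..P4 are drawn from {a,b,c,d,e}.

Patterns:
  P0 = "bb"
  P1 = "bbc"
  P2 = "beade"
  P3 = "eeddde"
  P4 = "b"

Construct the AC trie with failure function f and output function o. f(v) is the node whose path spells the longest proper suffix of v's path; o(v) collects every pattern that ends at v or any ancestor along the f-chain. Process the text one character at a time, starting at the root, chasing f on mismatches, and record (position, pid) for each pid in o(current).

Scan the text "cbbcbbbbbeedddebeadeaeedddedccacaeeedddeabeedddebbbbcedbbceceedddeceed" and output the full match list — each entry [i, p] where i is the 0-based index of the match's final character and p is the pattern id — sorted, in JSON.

Construct AC machine:
Trie nodes:
  0='ε' goto b→1 e→8
  1='b' goto b→2 e→4  [P4 ends]
  2='bb' goto c→3  [P0 ends]
  3='bbc' goto ·  [P1 ends]
  4='be' goto a→5
  5='bea' goto d→6
  6='bead' goto e→7
  7='beade' goto ·  [P2 ends]
  8='e' goto e→9
  9='ee' goto d→10
  10='eed' goto d→11
  11='eedd' goto d→12
  12='eeddd' goto e→13
  13='eeddde' goto ·  [P3 ends]

Failure links (BFS by depth):
  fail(1) 'b': from fail(0)=0 chase 'b': 0 ⇒ 0;  out={4}∪out(0)={4}
  fail(8) 'e': from fail(0)=0 chase 'e': 0 ⇒ 0;  out=∅∪out(0)=∅
  fail(2) 'bb': from fail(1)=0 chase 'b': 0 ⇒ 1;  out={0}∪out(1)={0,4}
  fail(4) 'be': from fail(1)=0 chase 'e': 0 ⇒ 8;  out=∅∪out(8)=∅
  fail(9) 'ee': from fail(8)=0 chase 'e': 0 ⇒ 8;  out=∅∪out(8)=∅
  fail(3) 'bbc': from fail(2)=1 chase 'c': 1→0 ⇒ 0;  out={1}∪out(0)={1}
  fail(5) 'bea': from fail(4)=8 chase 'a': 8→0 ⇒ 0;  out=∅∪out(0)=∅
  fail(10) 'eed': from fail(9)=8 chase 'd': 8→0 ⇒ 0;  out=∅∪out(0)=∅
  fail(6) 'bead': from fail(5)=0 chase 'd': 0 ⇒ 0;  out=∅∪out(0)=∅
  fail(11) 'eedd': from fail(10)=0 chase 'd': 0 ⇒ 0;  out=∅∪out(0)=∅
  fail(7) 'beade': from fail(6)=0 chase 'e': 0 ⇒ 8;  out={2}∪out(8)={2}
  fail(12) 'eeddd': from fail(11)=0 chase 'd': 0 ⇒ 0;  out=∅∪out(0)=∅
  fail(13) 'eeddde': from fail(12)=0 chase 'e': 0 ⇒ 8;  out={3}∪out(8)={3}

Run:
[0] read 'c'  n0⇒n0
[1] read 'b'  n0⇒n1  emit P4@[1:1]
[2] read 'b'  n1⇒n2  emit P0@[1:2],P4@[2:2]
[3] read 'c'  n2⇒n3  emit P1@[1:3]
[4] read 'b'  n3⇒n1 (fail-walked)  emit P4@[4:4]
[5] read 'b'  n1⇒n2  emit P0@[4:5],P4@[5:5]
[6] read 'b'  n2⇒n2 (fail-walked)  emit P0@[5:6],P4@[6:6]
[7] read 'b'  n2⇒n2 (fail-walked)  emit P0@[6:7],P4@[7:7]
[8] read 'b'  n2⇒n2 (fail-walked)  emit P0@[7:8],P4@[8:8]
[9] read 'e'  n2⇒n4 (fail-walked)
[10] read 'e'  n4⇒n9 (fail-walked)
[11] read 'd'  n9⇒n10
[12] read 'd'  n10⇒n11
[13] read 'd'  n11⇒n12
[14] read 'e'  n12⇒n13  emit P3@[9:14]
[15] read 'b'  n13⇒n1 (fail-walked)  emit P4@[15:15]
[16] read 'e'  n1⇒n4
[17] read 'a'  n4⇒n5
[18] read 'd'  n5⇒n6
[19] read 'e'  n6⇒n7  emit P2@[15:19]
[20] read 'a'  n7⇒n0 (fail-walked)
[21] read 'e'  n0⇒n8
[22] read 'e'  n8⇒n9
[23] read 'd'  n9⇒n10
[24] read 'd'  n10⇒n11
[25] read 'd'  n11⇒n12
[26] read 'e'  n12⇒n13  emit P3@[21:26]
[27] read 'd'  n13⇒n0 (fail-walked)
[28] read 'c'  n0⇒n0
[29] read 'c'  n0⇒n0
[30] read 'a'  n0⇒n0
[31] read 'c'  n0⇒n0
[32] read 'a'  n0⇒n0
[33] read 'e'  n0⇒n8
[34] read 'e'  n8⇒n9
[35] read 'e'  n9⇒n9 (fail-walked)
[36] read 'd'  n9⇒n10
[37] read 'd'  n10⇒n11
[38] read 'd'  n11⇒n12
[39] read 'e'  n12⇒n13  emit P3@[34:39]
[40] read 'a'  n13⇒n0 (fail-walked)
[41] read 'b'  n0⇒n1  emit P4@[41:41]
[42] read 'e'  n1⇒n4
[43] read 'e'  n4⇒n9 (fail-walked)
[44] read 'd'  n9⇒n10
[45] read 'd'  n10⇒n11
[46] read 'd'  n11⇒n12
[47] read 'e'  n12⇒n13  emit P3@[42:47]
[48] read 'b'  n13⇒n1 (fail-walked)  emit P4@[48:48]
[49] read 'b'  n1⇒n2  emit P0@[48:49],P4@[49:49]
[50] read 'b'  n2⇒n2 (fail-walked)  emit P0@[49:50],P4@[50:50]
[51] read 'b'  n2⇒n2 (fail-walked)  emit P0@[50:51],P4@[51:51]
[52] read 'c'  n2⇒n3  emit P1@[50:52]
[53] read 'e'  n3⇒n8 (fail-walked)
[54] read 'd'  n8⇒n0 (fail-walked)
[55] read 'b'  n0⇒n1  emit P4@[55:55]
[56] read 'b'  n1⇒n2  emit P0@[55:56],P4@[56:56]
[57] read 'c'  n2⇒n3  emit P1@[55:57]
[58] read 'e'  n3⇒n8 (fail-walked)
[59] read 'c'  n8⇒n0 (fail-walked)
[60] read 'e'  n0⇒n8
[61] read 'e'  n8⇒n9
[62] read 'd'  n9⇒n10
[63] read 'd'  n10⇒n11
[64] read 'd'  n11⇒n12
[65] read 'e'  n12⇒n13  emit P3@[60:65]
[66] read 'c'  n13⇒n0 (fail-walked)
[67] read 'e'  n0⇒n8
[68] read 'e'  n8⇒n9
[69] read 'd'  n9⇒n10

All matches (sorted): [[1,4],[2,0],[2,4],[3,1],[4,4],[5,0],[5,4],[6,0],[6,4],[7,0],[7,4],[8,0],[8,4],[14,3],[15,4],[19,2],[26,3],[39,3],[41,4],[47,3],[48,4],[49,0],[49,4],[50,0],[50,4],[51,0],[51,4],[52,1],[55,4],[56,0],[56,4],[57,1],[65,3]]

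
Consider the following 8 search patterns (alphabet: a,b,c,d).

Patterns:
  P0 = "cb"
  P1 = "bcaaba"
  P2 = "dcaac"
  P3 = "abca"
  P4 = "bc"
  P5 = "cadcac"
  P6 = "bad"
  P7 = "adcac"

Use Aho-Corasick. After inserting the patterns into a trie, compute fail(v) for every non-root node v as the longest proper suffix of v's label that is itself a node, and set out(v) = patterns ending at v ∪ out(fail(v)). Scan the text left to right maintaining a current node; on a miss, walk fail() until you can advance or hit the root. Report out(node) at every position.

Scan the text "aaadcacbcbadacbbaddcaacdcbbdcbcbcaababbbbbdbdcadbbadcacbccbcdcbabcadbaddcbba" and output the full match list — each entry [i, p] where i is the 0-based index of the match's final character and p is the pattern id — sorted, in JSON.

Build:
Trie (insert patterns):
  0='ε' goto a→14 b→3 c→1 d→9
  1='c' goto a→18 b→2
  2='cb' goto ·  [P0 ends]
  3='b' goto a→23 c→4
  4='bc' goto a→5  [P4 ends]
  5='bca' goto a→6
  6='bcaa' goto b→7
  7='bcaab' goto a→8
  8='bcaaba' goto ·  [P1 ends]
  9='d' goto c→10
  10='dc' goto a→11
  11='dca' goto a→12
  12='dcaa' goto c→13
  13='dcaac' goto ·  [P2 ends]
  14='a' goto b→15 d→25
  15='ab' goto c→16
  16='abc' goto a→17
  17='abca' goto ·  [P3 ends]
  18='ca' goto d→19
  19='cad' goto c→20
  20='cadc' goto a→21
  21='cadca' goto c→22
  22='cadcac' goto ·  [P5 ends]
  23='ba' goto d→24
  24='bad' goto ·  [P6 ends]
  25='ad' goto c→26
  26='adc' goto a→27
  27='adca' goto c→28
  28='adcac' goto ·  [P7 ends]

BFS fail/out derivation:
  n1('c'): parent n0 fail=0; on 'c' 0 → fail=0;  out ∅∪∅=∅
  n3('b'): parent n0 fail=0; on 'b' 0 → fail=0;  out ∅∪∅=∅
  n9('d'): parent n0 fail=0; on 'd' 0 → fail=0;  out ∅∪∅=∅
  n14('a'): parent n0 fail=0; on 'a' 0 → fail=0;  out ∅∪∅=∅
  n2('cb'): parent n1 fail=0; on 'b' 0 → fail=3;  out {0}∪∅={0}
  n4('bc'): parent n3 fail=0; on 'c' 0 → fail=1;  out {4}∪∅={4}
  n10('dc'): parent n9 fail=0; on 'c' 0 → fail=1;  out ∅∪∅=∅
  n15('ab'): parent n14 fail=0; on 'b' 0 → fail=3;  out ∅∪∅=∅
  n18('ca'): parent n1 fail=0; on 'a' 0 → fail=14;  out ∅∪∅=∅
  n23('ba'): parent n3 fail=0; on 'a' 0 → fail=14;  out ∅∪∅=∅
  n25('ad'): parent n14 fail=0; on 'd' 0 → fail=9;  out ∅∪∅=∅
  n5('bca'): parent n4 fail=1; on 'a' 1 → fail=18;  out ∅∪∅=∅
  n11('dca'): parent n10 fail=1; on 'a' 1 → fail=18;  out ∅∪∅=∅
  n16('abc'): parent n15 fail=3; on 'c' 3 → fail=4;  out ∅∪{4}={4}
  n19('cad'): parent n18 fail=14; on 'd' 14 → fail=25;  out ∅∪∅=∅
  n24('bad'): parent n23 fail=14; on 'd' 14 → fail=25;  out {6}∪∅={6}
  n26('adc'): parent n25 fail=9; on 'c' 9 → fail=10;  out ∅∪∅=∅
  n6('bcaa'): parent n5 fail=18; on 'a' 18→14→0 → fail=14;  out ∅∪∅=∅
  n12('dcaa'): parent n11 fail=18; on 'a' 18→14→0 → fail=14;  out ∅∪∅=∅
  n17('abca'): parent n16 fail=4; on 'a' 4 → fail=5;  out {3}∪∅={3}
  n20('cadc'): parent n19 fail=25; on 'c' 25 → fail=26;  out ∅∪∅=∅
  n27('adca'): parent n26 fail=10; on 'a' 10 → fail=11;  out ∅∪∅=∅
  n7('bcaab'): parent n6 fail=14; on 'b' 14 → fail=15;  out ∅∪∅=∅
  n13('dcaac'): parent n12 fail=14; on 'c' 14→0 → fail=1;  out {2}∪∅={2}
  n21('cadca'): parent n20 fail=26; on 'a' 26 → fail=27;  out ∅∪∅=∅
  n28('adcac'): parent n27 fail=11; on 'c' 11→18→14→0 → fail=1;  out {7}∪∅={7}
  n8('bcaaba'): parent n7 fail=15; on 'a' 15→3 → fail=23;  out {1}∪∅={1}
  n22('cadcac'): parent n21 fail=27; on 'c' 27 → fail=28;  out {5}∪{7}={5,7}

Run:
i=0 'a': node 0→14
i=1 'a': node 14→14 (fail-walked)
i=2 'a': node 14→14 (fail-walked)
i=3 'd': node 14→25
i=4 'c': node 25→26
i=5 'a': node 26→27
i=6 'c': node 27→28  emit P7@[2:6]
i=7 'b': node 28→2 (fail-walked)  emit P0@[6:7]
i=8 'c': node 2→4 (fail-walked)  emit P4@[7:8]
i=9 'b': node 4→2 (fail-walked)  emit P0@[8:9]
i=10 'a': node 2→23 (fail-walked)
i=11 'd': node 23→24  emit P6@[9:11]
i=12 'a': node 24→14 (fail-walked)
i=13 'c': node 14→1 (fail-walked)
i=14 'b': node 1→2  emit P0@[13:14]
i=15 'b': node 2→3 (fail-walked)
i=16 'a': node 3→23
i=17 'd': node 23→24  emit P6@[15:17]
i=18 'd': node 24→9 (fail-walked)
i=19 'c': node 9→10
i=20 'a': node 10→11
i=21 'a': node 11→12
i=22 'c': node 12→13  emit P2@[18:22]
i=23 'd': node 13→9 (fail-walked)
i=24 'c': node 9→10
i=25 'b': node 10→2 (fail-walked)  emit P0@[24:25]
i=26 'b': node 2→3 (fail-walked)
i=27 'd': node 3→9 (fail-walked)
i=28 'c': node 9→10
i=29 'b': node 10→2 (fail-walked)  emit P0@[28:29]
i=30 'c': node 2→4 (fail-walked)  emit P4@[29:30]
i=31 'b': node 4→2 (fail-walked)  emit P0@[30:31]
i=32 'c': node 2→4 (fail-walked)  emit P4@[31:32]
i=33 'a': node 4→5
i=34 'a': node 5→6
i=35 'b': node 6→7
i=36 'a': node 7→8  emit P1@[31:36]
i=37 'b': node 8→15 (fail-walked)
i=38 'b': node 15→3 (fail-walked)
i=39 'b': node 3→3 (fail-walked)
i=40 'b': node 3→3 (fail-walked)
i=41 'b': node 3→3 (fail-walked)
i=42 'd': node 3→9 (fail-walked)
i=43 'b': node 9→3 (fail-walked)
i=44 'd': node 3→9 (fail-walked)
i=45 'c': node 9→10
i=46 'a': node 10→11
i=47 'd': node 11→19 (fail-walked)
i=48 'b': node 19→3 (fail-walked)
i=49 'b': node 3→3 (fail-walked)
i=50 'a': node 3→23
i=51 'd': node 23→24  emit P6@[49:51]
i=52 'c': node 24→26 (fail-walked)
i=53 'a': node 26→27
i=54 'c': node 27→28  emit P7@[50:54]
i=55 'b': node 28→2 (fail-walked)  emit P0@[54:55]
i=56 'c': node 2→4 (fail-walked)  emit P4@[55:56]
i=57 'c': node 4→1 (fail-walked)
i=58 'b': node 1→2  emit P0@[57:58]
i=59 'c': node 2→4 (fail-walked)  emit P4@[58:59]
i=60 'd': node 4→9 (fail-walked)
i=61 'c': node 9→10
i=62 'b': node 10→2 (fail-walked)  emit P0@[61:62]
i=63 'a': node 2→23 (fail-walked)
i=64 'b': node 23→15 (fail-walked)
i=65 'c': node 15→16  emit P4@[64:65]
i=66 'a': node 16→17  emit P3@[63:66]
i=67 'd': node 17→19 (fail-walked)
i=68 'b': node 19→3 (fail-walked)
i=69 'a': node 3→23
i=70 'd': node 23→24  emit P6@[68:70]
i=71 'd': node 24→9 (fail-walked)
i=72 'c': node 9→10
i=73 'b': node 10→2 (fail-walked)  emit P0@[72:73]
i=74 'b': node 2→3 (fail-walked)
i=75 'a': node 3→23

Matches: [[6,7],[7,0],[8,4],[9,0],[11,6],[14,0],[17,6],[22,2],[25,0],[29,0],[30,4],[31,0],[32,4],[36,1],[51,6],[54,7],[55,0],[56,4],[58,0],[59,4],[62,0],[65,4],[66,3],[70,6],[73,0]]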